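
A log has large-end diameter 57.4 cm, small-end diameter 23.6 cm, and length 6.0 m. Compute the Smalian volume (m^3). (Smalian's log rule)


Smalian: V = (A1 + A2)/2 * L,  A = pi*(D/200)^2
A1 = pi*(57.4/200)^2 = 0.25877 m^2
A2 = pi*(23.6/200)^2 = 0.043744 m^2
V = (0.25877+0.043744)/2*6.0 = 0.9075 m^3

0.9075


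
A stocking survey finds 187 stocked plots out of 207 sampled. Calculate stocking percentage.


Formula: Stocking % = stocked plots / total plots * 100
Stocking = 187 / 207 * 100
Stocking = 0.9034 * 100 = 90.3%

90.3


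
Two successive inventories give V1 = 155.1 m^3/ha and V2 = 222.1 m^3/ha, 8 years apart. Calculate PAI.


Formula: PAI = (V_T2 - V_T1) / (T2 - T1)
Volume increment = 222.1 - 155.1 = 67.0 m^3/ha
PAI = 67.0 / 8 = 8.38 m^3/ha/year

8.38


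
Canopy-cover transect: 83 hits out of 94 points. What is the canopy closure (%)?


Formula: Canopy closure = covered points / total points * 100
Closure = 83 / 94 * 100
Closure = 0.883 * 100 = 88.3%

88.3


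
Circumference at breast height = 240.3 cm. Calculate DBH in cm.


Formula: DBH = C / pi
DBH = 240.3 / pi
pi = 3.14159...
DBH = 76.5 cm

76.5


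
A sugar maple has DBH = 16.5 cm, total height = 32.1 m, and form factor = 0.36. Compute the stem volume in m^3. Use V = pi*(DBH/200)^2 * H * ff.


Formula: V = pi * (DBH/200)^2 * H * ff
Radius = DBH/200 = 16.5/200 = 0.0825 m
Radius^2 = 0.0825^2 = 0.00680625 m^2
V = pi * 0.00680625 * 32.1 * 0.36
V = 0.247 m^3

0.247


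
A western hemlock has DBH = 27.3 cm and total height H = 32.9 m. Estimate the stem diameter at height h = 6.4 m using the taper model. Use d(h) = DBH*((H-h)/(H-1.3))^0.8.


Taper: d(h) = DBH * ((H - h) / (H - 1.3))^0.8
Numerator = H - h = 32.9 - 6.4 = 26.5 m
Denominator = H - 1.3 = 32.9 - 1.3 = 31.6 m
Ratio = 26.5 / 31.6 = 0.83861
d = 27.3 * 0.83861^0.8 = 23.7 cm

23.7


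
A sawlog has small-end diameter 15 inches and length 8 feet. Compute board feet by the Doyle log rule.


Doyle: BF = (D - 4)^2 * L / 16
Adjusted diameter = 15 - 4 = 11 in
(D-4)^2 = 11^2 = 121
BF = 121 * 8 / 16 = 61 BF

61


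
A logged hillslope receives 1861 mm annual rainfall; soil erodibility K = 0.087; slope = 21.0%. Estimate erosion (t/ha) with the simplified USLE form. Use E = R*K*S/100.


Formula: E = R * K * S / 100  (simplified USLE)
R * K = 1861 * 0.087 = 161.907
E = 161.907 * 21.0 / 100 = 34.0 t/ha

34.0


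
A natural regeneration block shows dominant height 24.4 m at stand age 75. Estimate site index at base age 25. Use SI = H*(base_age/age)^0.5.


Formula: SI = H_dom * (base_age / age)^0.5
Age ratio = 25 / 75 = 0.33333
sqrt(age_ratio) = 0.57735
SI = 24.4 * 0.57735 = 14.1 m

14.1


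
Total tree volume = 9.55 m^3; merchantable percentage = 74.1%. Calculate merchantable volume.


Formula: MV = V_total * (merchantable_pct / 100)
Merchantable fraction = 74.1% / 100 = 0.741
MV = 9.55 m^3 * 0.741 = 7.077 m^3

7.077


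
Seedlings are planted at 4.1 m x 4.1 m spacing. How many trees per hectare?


Formula: TPH = 10000 m^2/ha / (spacing_x * spacing_y)
Area per tree = 4.1 m * 4.1 m = 16.81 m^2
TPH = 10000 / 16.81 = 595 trees/ha

595


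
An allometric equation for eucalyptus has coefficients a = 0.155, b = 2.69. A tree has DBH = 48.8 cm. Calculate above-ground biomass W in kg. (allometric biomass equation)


Formula: W = a * DBH^b  (allometric power law)
DBH^b = 48.8^2.69 = 34821.648
W = 0.155 * 34821.648 = 5397.4 kg

5397.4


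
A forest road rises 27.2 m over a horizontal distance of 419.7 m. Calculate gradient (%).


Formula: Gradient = rise / run * 100
Gradient = 27.2 / 419.7 * 100 = 6.5%

6.5


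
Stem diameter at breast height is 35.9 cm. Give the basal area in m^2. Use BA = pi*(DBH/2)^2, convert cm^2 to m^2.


Formula: BA = pi * (DBH/2)^2 / 10000  (cm^2 to m^2)
Radius = DBH/2 = 35.9/2 = 17.95 cm
BA = pi * 17.95^2 / 10000
   = 1012.229 cm^2 / 10000
   = 0.1012 m^2

0.1012


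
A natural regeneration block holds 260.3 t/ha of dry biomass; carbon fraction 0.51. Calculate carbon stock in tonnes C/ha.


Formula: Carbon Stock = Biomass * Carbon Fraction
C = 260.3 t/ha * 0.51
C = 132.8 t C/ha

132.8


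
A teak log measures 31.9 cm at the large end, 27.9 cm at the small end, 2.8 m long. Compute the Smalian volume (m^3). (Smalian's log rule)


Smalian: V = (A1 + A2)/2 * L,  A = pi*(D/200)^2
A1 = pi*(31.9/200)^2 = 0.079923 m^2
A2 = pi*(27.9/200)^2 = 0.061136 m^2
V = (0.079923+0.061136)/2*2.8 = 0.1975 m^3

0.1975


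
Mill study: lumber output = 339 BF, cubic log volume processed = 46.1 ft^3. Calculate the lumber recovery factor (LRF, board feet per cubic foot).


Formula: LRF = Lumber Output (BF) / Log Input (ft^3)
LRF = 339 BF / 46.1 ft^3
LRF = 7.35 BF/ft^3

7.35


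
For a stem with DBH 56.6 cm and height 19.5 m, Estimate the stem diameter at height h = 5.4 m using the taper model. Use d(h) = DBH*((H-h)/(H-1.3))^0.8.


Taper: d(h) = DBH * ((H - h) / (H - 1.3))^0.8
Numerator = H - h = 19.5 - 5.4 = 14.1 m
Denominator = H - 1.3 = 19.5 - 1.3 = 18.2 m
Ratio = 14.1 / 18.2 = 0.77473
d = 56.6 * 0.77473^0.8 = 46.1 cm

46.1


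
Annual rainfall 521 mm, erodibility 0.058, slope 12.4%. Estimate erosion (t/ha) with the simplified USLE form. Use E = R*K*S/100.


Formula: E = R * K * S / 100  (simplified USLE)
R * K = 521 * 0.058 = 30.218
E = 30.218 * 12.4 / 100 = 3.75 t/ha

3.75


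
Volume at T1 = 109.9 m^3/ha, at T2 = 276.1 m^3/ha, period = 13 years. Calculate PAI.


Formula: PAI = (V_T2 - V_T1) / (T2 - T1)
Volume increment = 276.1 - 109.9 = 166.2 m^3/ha
PAI = 166.2 / 13 = 12.78 m^3/ha/year

12.78


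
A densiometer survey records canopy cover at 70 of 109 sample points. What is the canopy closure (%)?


Formula: Canopy closure = covered points / total points * 100
Closure = 70 / 109 * 100
Closure = 0.6422 * 100 = 64.2%

64.2


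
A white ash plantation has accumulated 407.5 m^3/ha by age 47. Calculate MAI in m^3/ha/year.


Formula: MAI = Total Volume / Stand Age
MAI = 407.5 m^3/ha / 47 years
MAI = 8.67 m^3/ha/year

8.67


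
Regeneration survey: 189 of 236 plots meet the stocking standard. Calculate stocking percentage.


Formula: Stocking % = stocked plots / total plots * 100
Stocking = 189 / 236 * 100
Stocking = 0.8008 * 100 = 80.1%

80.1


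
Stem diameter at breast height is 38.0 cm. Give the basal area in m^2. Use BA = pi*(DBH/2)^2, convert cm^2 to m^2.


Formula: BA = pi * (DBH/2)^2 / 10000  (cm^2 to m^2)
Radius = DBH/2 = 38.0/2 = 19.0 cm
BA = pi * 19.0^2 / 10000
   = 1134.1149 cm^2 / 10000
   = 0.1134 m^2

0.1134


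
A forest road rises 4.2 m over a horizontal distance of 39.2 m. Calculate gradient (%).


Formula: Gradient = rise / run * 100
Gradient = 4.2 / 39.2 * 100 = 10.7%

10.7


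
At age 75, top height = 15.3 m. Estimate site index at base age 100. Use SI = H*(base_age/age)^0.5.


Formula: SI = H_dom * (base_age / age)^0.5
Age ratio = 100 / 75 = 1.33333
sqrt(age_ratio) = 1.1547
SI = 15.3 * 1.1547 = 17.7 m

17.7


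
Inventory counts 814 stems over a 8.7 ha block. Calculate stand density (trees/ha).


Formula: Stand Density = N_trees / Area_ha
Density = 814 trees / 8.7 ha
Density = 94 trees/ha

94


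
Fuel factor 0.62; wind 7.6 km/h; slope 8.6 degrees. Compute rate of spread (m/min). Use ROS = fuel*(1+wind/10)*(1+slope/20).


Formula: ROS = fuel * (1 + wind/10) * (1 + slope/20)
Wind factor = 1 + 7.6/10 = 1.76
Slope factor = 1 + 8.6/20 = 1.43
ROS = 0.62 * 1.76 * 1.43 = 1.56 m/min

1.56


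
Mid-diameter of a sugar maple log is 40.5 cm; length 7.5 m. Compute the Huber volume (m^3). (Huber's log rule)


Huber: V = Am * L,  Am = pi*(Dm/200)^2
Am = pi*(40.5/200)^2 = 0.128825 m^2
V = 0.128825*7.5 = 0.9662 m^3

0.9662


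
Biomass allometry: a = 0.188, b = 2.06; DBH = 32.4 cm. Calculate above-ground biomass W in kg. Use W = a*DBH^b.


Formula: W = a * DBH^b  (allometric power law)
DBH^b = 32.4^2.06 = 1293.3698
W = 0.188 * 1293.3698 = 243.2 kg

243.2


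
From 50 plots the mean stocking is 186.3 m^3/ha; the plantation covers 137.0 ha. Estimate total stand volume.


Formula: Total Volume = Mean Volume per ha * Total Area
Total Volume = 186.3 m^3/ha * 137.0 ha
Total Volume = 25523 m^3

25523


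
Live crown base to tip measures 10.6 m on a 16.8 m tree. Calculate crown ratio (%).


Formula: Crown Ratio = (Crown Length / Total Height) * 100
CR = (10.6 m / 16.8 m) * 100
CR = 0.631 * 100 = 63.1%

63.1


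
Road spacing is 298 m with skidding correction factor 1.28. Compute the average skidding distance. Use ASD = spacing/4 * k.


Formula: ASD = (spacing / 4) * correction
Uncorrected distance = spacing / 4 = 298 / 4 = 74.5 m
ASD = 74.5 * 1.28 = 95 m

95


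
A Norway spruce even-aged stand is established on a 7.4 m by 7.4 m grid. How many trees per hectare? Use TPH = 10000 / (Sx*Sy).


Formula: TPH = 10000 m^2/ha / (spacing_x * spacing_y)
Area per tree = 7.4 m * 7.4 m = 54.76 m^2
TPH = 10000 / 54.76 = 183 trees/ha

183


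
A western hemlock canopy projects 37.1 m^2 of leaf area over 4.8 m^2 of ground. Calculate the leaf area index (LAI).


Formula: LAI = total leaf area / ground area  (dimensionless)
LAI = 37.1 m^2 / 4.8 m^2
LAI = 7.73

7.73


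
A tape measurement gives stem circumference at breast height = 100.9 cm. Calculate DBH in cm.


Formula: DBH = C / pi
DBH = 100.9 / pi
pi = 3.14159...
DBH = 32.1 cm

32.1


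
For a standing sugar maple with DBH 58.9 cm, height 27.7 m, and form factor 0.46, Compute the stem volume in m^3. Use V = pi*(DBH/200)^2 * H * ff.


Formula: V = pi * (DBH/200)^2 * H * ff
Radius = DBH/200 = 58.9/200 = 0.2945 m
Radius^2 = 0.2945^2 = 0.08673025 m^2
V = pi * 0.08673025 * 27.7 * 0.46
V = 3.472 m^3

3.472


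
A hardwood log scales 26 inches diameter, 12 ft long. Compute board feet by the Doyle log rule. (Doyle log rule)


Doyle: BF = (D - 4)^2 * L / 16
Adjusted diameter = 26 - 4 = 22 in
(D-4)^2 = 22^2 = 484
BF = 484 * 12 / 16 = 363 BF

363


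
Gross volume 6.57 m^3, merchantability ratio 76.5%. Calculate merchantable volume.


Formula: MV = V_total * (merchantable_pct / 100)
Merchantable fraction = 76.5% / 100 = 0.765
MV = 6.57 m^3 * 0.765 = 5.026 m^3

5.026


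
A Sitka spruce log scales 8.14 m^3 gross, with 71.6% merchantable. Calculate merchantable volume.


Formula: MV = V_total * (merchantable_pct / 100)
Merchantable fraction = 71.6% / 100 = 0.716
MV = 8.14 m^3 * 0.716 = 5.828 m^3

5.828


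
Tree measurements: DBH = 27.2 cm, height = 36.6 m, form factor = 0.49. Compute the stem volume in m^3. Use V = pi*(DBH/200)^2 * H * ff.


Formula: V = pi * (DBH/200)^2 * H * ff
Radius = DBH/200 = 27.2/200 = 0.136 m
Radius^2 = 0.136^2 = 0.018496 m^2
V = pi * 0.018496 * 36.6 * 0.49
V = 1.042 m^3

1.042


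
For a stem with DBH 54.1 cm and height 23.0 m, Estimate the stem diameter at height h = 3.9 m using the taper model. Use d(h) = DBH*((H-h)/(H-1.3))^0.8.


Taper: d(h) = DBH * ((H - h) / (H - 1.3))^0.8
Numerator = H - h = 23.0 - 3.9 = 19.1 m
Denominator = H - 1.3 = 23.0 - 1.3 = 21.7 m
Ratio = 19.1 / 21.7 = 0.88018
d = 54.1 * 0.88018^0.8 = 48.8 cm

48.8


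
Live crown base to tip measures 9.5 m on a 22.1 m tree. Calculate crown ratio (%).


Formula: Crown Ratio = (Crown Length / Total Height) * 100
CR = (9.5 m / 22.1 m) * 100
CR = 0.4299 * 100 = 43.0%

43.0


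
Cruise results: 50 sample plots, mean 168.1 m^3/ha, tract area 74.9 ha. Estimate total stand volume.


Formula: Total Volume = Mean Volume per ha * Total Area
Total Volume = 168.1 m^3/ha * 74.9 ha
Total Volume = 12591 m^3

12591


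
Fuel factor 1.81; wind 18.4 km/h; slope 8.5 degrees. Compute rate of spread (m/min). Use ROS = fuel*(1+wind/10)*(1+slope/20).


Formula: ROS = fuel * (1 + wind/10) * (1 + slope/20)
Wind factor = 1 + 18.4/10 = 2.84
Slope factor = 1 + 8.5/20 = 1.425
ROS = 1.81 * 2.84 * 1.425 = 7.33 m/min

7.33


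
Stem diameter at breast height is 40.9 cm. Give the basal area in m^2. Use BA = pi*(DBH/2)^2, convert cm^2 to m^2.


Formula: BA = pi * (DBH/2)^2 / 10000  (cm^2 to m^2)
Radius = DBH/2 = 40.9/2 = 20.45 cm
BA = pi * 20.45^2 / 10000
   = 1313.8219 cm^2 / 10000
   = 0.1314 m^2

0.1314


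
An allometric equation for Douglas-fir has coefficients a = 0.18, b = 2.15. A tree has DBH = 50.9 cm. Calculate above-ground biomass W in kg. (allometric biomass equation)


Formula: W = a * DBH^b  (allometric power law)
DBH^b = 50.9^2.15 = 4671.3589
W = 0.18 * 4671.3589 = 840.8 kg

840.8


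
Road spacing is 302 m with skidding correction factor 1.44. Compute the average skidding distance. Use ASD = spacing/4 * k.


Formula: ASD = (spacing / 4) * correction
Uncorrected distance = spacing / 4 = 302 / 4 = 75.5 m
ASD = 75.5 * 1.44 = 109 m

109


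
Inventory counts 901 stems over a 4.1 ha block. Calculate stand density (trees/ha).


Formula: Stand Density = N_trees / Area_ha
Density = 901 trees / 4.1 ha
Density = 220 trees/ha

220


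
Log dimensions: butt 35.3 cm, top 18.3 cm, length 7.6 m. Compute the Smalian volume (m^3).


Smalian: V = (A1 + A2)/2 * L,  A = pi*(D/200)^2
A1 = pi*(35.3/200)^2 = 0.097868 m^2
A2 = pi*(18.3/200)^2 = 0.026302 m^2
V = (0.097868+0.026302)/2*7.6 = 0.4718 m^3

0.4718


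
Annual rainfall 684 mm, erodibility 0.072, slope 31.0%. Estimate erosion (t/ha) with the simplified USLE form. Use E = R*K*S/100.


Formula: E = R * K * S / 100  (simplified USLE)
R * K = 684 * 0.072 = 49.248
E = 49.248 * 31.0 / 100 = 15.27 t/ha

15.27


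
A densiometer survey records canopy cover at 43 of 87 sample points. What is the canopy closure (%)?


Formula: Canopy closure = covered points / total points * 100
Closure = 43 / 87 * 100
Closure = 0.4943 * 100 = 49.4%

49.4


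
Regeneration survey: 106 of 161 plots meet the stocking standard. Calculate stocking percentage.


Formula: Stocking % = stocked plots / total plots * 100
Stocking = 106 / 161 * 100
Stocking = 0.6584 * 100 = 65.8%

65.8


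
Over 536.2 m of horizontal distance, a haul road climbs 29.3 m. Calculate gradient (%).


Formula: Gradient = rise / run * 100
Gradient = 29.3 / 536.2 * 100 = 5.5%

5.5


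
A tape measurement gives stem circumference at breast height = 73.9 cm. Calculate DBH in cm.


Formula: DBH = C / pi
DBH = 73.9 / pi
pi = 3.14159...
DBH = 23.5 cm

23.5


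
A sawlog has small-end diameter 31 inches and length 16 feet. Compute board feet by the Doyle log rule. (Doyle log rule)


Doyle: BF = (D - 4)^2 * L / 16
Adjusted diameter = 31 - 4 = 27 in
(D-4)^2 = 27^2 = 729
BF = 729 * 16 / 16 = 729 BF

729


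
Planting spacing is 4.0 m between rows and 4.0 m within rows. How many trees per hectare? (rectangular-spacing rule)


Formula: TPH = 10000 m^2/ha / (spacing_x * spacing_y)
Area per tree = 4.0 m * 4.0 m = 16.0 m^2
TPH = 10000 / 16.0 = 625 trees/ha

625


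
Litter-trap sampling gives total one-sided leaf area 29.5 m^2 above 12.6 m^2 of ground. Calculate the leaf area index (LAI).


Formula: LAI = total leaf area / ground area  (dimensionless)
LAI = 29.5 m^2 / 12.6 m^2
LAI = 2.34

2.34


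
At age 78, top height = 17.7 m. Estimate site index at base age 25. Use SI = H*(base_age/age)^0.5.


Formula: SI = H_dom * (base_age / age)^0.5
Age ratio = 25 / 78 = 0.32051
sqrt(age_ratio) = 0.56614
SI = 17.7 * 0.56614 = 10.0 m

10.0


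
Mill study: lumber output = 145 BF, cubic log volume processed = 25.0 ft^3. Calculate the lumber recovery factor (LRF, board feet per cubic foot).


Formula: LRF = Lumber Output (BF) / Log Input (ft^3)
LRF = 145 BF / 25.0 ft^3
LRF = 5.8 BF/ft^3

5.8


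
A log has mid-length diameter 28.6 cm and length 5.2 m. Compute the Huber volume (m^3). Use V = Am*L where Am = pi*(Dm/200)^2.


Huber: V = Am * L,  Am = pi*(Dm/200)^2
Am = pi*(28.6/200)^2 = 0.064242 m^2
V = 0.064242*5.2 = 0.3341 m^3

0.3341


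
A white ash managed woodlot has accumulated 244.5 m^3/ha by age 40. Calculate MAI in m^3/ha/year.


Formula: MAI = Total Volume / Stand Age
MAI = 244.5 m^3/ha / 40 years
MAI = 6.11 m^3/ha/year

6.11


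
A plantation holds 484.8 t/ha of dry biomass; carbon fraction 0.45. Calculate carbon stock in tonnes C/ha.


Formula: Carbon Stock = Biomass * Carbon Fraction
C = 484.8 t/ha * 0.45
C = 218.2 t C/ha

218.2


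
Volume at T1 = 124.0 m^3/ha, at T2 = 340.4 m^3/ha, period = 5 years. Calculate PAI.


Formula: PAI = (V_T2 - V_T1) / (T2 - T1)
Volume increment = 340.4 - 124.0 = 216.4 m^3/ha
PAI = 216.4 / 5 = 43.28 m^3/ha/year

43.28


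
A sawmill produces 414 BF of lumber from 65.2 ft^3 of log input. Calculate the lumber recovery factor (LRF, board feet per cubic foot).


Formula: LRF = Lumber Output (BF) / Log Input (ft^3)
LRF = 414 BF / 65.2 ft^3
LRF = 6.35 BF/ft^3

6.35


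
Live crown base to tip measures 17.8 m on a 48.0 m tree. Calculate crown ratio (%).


Formula: Crown Ratio = (Crown Length / Total Height) * 100
CR = (17.8 m / 48.0 m) * 100
CR = 0.3708 * 100 = 37.1%

37.1


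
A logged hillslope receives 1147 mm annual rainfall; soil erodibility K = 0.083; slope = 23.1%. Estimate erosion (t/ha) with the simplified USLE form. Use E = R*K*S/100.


Formula: E = R * K * S / 100  (simplified USLE)
R * K = 1147 * 0.083 = 95.201
E = 95.201 * 23.1 / 100 = 21.99 t/ha

21.99


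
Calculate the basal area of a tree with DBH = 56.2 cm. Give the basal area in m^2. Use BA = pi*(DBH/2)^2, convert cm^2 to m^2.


Formula: BA = pi * (DBH/2)^2 / 10000  (cm^2 to m^2)
Radius = DBH/2 = 56.2/2 = 28.1 cm
BA = pi * 28.1^2 / 10000
   = 2480.633 cm^2 / 10000
   = 0.2481 m^2

0.2481


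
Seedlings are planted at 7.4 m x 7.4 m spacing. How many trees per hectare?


Formula: TPH = 10000 m^2/ha / (spacing_x * spacing_y)
Area per tree = 7.4 m * 7.4 m = 54.76 m^2
TPH = 10000 / 54.76 = 183 trees/ha

183


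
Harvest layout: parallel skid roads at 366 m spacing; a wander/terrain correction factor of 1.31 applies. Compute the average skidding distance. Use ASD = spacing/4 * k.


Formula: ASD = (spacing / 4) * correction
Uncorrected distance = spacing / 4 = 366 / 4 = 91.5 m
ASD = 91.5 * 1.31 = 120 m

120


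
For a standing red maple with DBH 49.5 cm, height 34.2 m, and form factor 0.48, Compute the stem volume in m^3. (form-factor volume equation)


Formula: V = pi * (DBH/200)^2 * H * ff
Radius = DBH/200 = 49.5/200 = 0.2475 m
Radius^2 = 0.2475^2 = 0.06125625 m^2
V = pi * 0.06125625 * 34.2 * 0.48
V = 3.159 m^3

3.159


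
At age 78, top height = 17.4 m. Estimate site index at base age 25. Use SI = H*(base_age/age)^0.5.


Formula: SI = H_dom * (base_age / age)^0.5
Age ratio = 25 / 78 = 0.32051
sqrt(age_ratio) = 0.56614
SI = 17.4 * 0.56614 = 9.9 m

9.9


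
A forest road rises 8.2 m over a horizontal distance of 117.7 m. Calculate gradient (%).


Formula: Gradient = rise / run * 100
Gradient = 8.2 / 117.7 * 100 = 7.0%

7.0


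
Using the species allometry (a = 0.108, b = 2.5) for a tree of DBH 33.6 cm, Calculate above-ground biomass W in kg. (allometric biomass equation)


Formula: W = a * DBH^b  (allometric power law)
DBH^b = 33.6^2.5 = 6544.0739
W = 0.108 * 6544.0739 = 706.8 kg

706.8


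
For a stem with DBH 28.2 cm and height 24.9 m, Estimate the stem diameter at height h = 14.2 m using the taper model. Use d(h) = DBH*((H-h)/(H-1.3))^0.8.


Taper: d(h) = DBH * ((H - h) / (H - 1.3))^0.8
Numerator = H - h = 24.9 - 14.2 = 10.7 m
Denominator = H - 1.3 = 24.9 - 1.3 = 23.6 m
Ratio = 10.7 / 23.6 = 0.45339
d = 28.2 * 0.45339^0.8 = 15.0 cm

15.0


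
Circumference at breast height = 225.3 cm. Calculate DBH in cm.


Formula: DBH = C / pi
DBH = 225.3 / pi
pi = 3.14159...
DBH = 71.7 cm

71.7


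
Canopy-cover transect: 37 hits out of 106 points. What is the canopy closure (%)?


Formula: Canopy closure = covered points / total points * 100
Closure = 37 / 106 * 100
Closure = 0.3491 * 100 = 34.9%

34.9


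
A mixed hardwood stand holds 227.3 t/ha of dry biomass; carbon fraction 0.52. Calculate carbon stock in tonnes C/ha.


Formula: Carbon Stock = Biomass * Carbon Fraction
C = 227.3 t/ha * 0.52
C = 118.2 t C/ha

118.2


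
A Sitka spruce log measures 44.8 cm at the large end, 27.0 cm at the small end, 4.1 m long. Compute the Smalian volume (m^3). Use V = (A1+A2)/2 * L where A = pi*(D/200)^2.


Smalian: V = (A1 + A2)/2 * L,  A = pi*(D/200)^2
A1 = pi*(44.8/200)^2 = 0.157633 m^2
A2 = pi*(27.0/200)^2 = 0.057256 m^2
V = (0.157633+0.057256)/2*4.1 = 0.4405 m^3

0.4405


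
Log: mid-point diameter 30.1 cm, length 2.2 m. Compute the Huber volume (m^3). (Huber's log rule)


Huber: V = Am * L,  Am = pi*(Dm/200)^2
Am = pi*(30.1/200)^2 = 0.071158 m^2
V = 0.071158*2.2 = 0.1565 m^3

0.1565


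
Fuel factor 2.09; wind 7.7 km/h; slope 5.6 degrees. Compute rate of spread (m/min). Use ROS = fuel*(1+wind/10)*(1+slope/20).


Formula: ROS = fuel * (1 + wind/10) * (1 + slope/20)
Wind factor = 1 + 7.7/10 = 1.77
Slope factor = 1 + 5.6/20 = 1.28
ROS = 2.09 * 1.77 * 1.28 = 4.74 m/min

4.74


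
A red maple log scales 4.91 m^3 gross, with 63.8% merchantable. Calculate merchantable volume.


Formula: MV = V_total * (merchantable_pct / 100)
Merchantable fraction = 63.8% / 100 = 0.638
MV = 4.91 m^3 * 0.638 = 3.133 m^3

3.133


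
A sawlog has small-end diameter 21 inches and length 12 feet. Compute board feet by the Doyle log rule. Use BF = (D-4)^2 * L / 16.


Doyle: BF = (D - 4)^2 * L / 16
Adjusted diameter = 21 - 4 = 17 in
(D-4)^2 = 17^2 = 289
BF = 289 * 12 / 16 = 217 BF

217


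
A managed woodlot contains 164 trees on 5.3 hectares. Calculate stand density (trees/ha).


Formula: Stand Density = N_trees / Area_ha
Density = 164 trees / 5.3 ha
Density = 31 trees/ha

31


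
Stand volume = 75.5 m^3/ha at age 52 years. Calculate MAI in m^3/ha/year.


Formula: MAI = Total Volume / Stand Age
MAI = 75.5 m^3/ha / 52 years
MAI = 1.45 m^3/ha/year

1.45


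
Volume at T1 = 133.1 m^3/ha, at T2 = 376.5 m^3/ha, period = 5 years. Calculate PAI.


Formula: PAI = (V_T2 - V_T1) / (T2 - T1)
Volume increment = 376.5 - 133.1 = 243.4 m^3/ha
PAI = 243.4 / 5 = 48.68 m^3/ha/year

48.68


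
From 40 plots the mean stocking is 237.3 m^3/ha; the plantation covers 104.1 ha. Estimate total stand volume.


Formula: Total Volume = Mean Volume per ha * Total Area
Total Volume = 237.3 m^3/ha * 104.1 ha
Total Volume = 24703 m^3

24703


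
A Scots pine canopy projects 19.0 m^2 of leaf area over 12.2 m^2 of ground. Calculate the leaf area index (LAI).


Formula: LAI = total leaf area / ground area  (dimensionless)
LAI = 19.0 m^2 / 12.2 m^2
LAI = 1.56

1.56


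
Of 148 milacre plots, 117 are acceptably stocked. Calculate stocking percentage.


Formula: Stocking % = stocked plots / total plots * 100
Stocking = 117 / 148 * 100
Stocking = 0.7905 * 100 = 79.1%

79.1


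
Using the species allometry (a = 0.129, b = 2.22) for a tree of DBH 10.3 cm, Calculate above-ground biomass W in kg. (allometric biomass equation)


Formula: W = a * DBH^b  (allometric power law)
DBH^b = 10.3^2.22 = 177.2142
W = 0.129 * 177.2142 = 22.9 kg

22.9


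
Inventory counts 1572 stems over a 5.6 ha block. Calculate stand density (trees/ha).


Formula: Stand Density = N_trees / Area_ha
Density = 1572 trees / 5.6 ha
Density = 281 trees/ha

281


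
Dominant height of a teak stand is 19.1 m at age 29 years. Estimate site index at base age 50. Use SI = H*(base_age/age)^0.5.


Formula: SI = H_dom * (base_age / age)^0.5
Age ratio = 50 / 29 = 1.72414
sqrt(age_ratio) = 1.31306
SI = 19.1 * 1.31306 = 25.1 m

25.1


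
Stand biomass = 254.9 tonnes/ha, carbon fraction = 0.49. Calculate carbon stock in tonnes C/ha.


Formula: Carbon Stock = Biomass * Carbon Fraction
C = 254.9 t/ha * 0.49
C = 124.9 t C/ha

124.9


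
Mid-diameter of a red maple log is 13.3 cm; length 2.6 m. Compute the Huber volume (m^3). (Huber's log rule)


Huber: V = Am * L,  Am = pi*(Dm/200)^2
Am = pi*(13.3/200)^2 = 0.013893 m^2
V = 0.013893*2.6 = 0.0361 m^3

0.0361


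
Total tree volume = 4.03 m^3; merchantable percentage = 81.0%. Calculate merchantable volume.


Formula: MV = V_total * (merchantable_pct / 100)
Merchantable fraction = 81.0% / 100 = 0.81
MV = 4.03 m^3 * 0.81 = 3.264 m^3

3.264


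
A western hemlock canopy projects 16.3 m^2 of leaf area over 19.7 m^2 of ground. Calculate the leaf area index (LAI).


Formula: LAI = total leaf area / ground area  (dimensionless)
LAI = 16.3 m^2 / 19.7 m^2
LAI = 0.83

0.83


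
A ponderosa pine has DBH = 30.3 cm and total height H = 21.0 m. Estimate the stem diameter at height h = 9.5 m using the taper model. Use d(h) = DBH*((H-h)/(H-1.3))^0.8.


Taper: d(h) = DBH * ((H - h) / (H - 1.3))^0.8
Numerator = H - h = 21.0 - 9.5 = 11.5 m
Denominator = H - 1.3 = 21.0 - 1.3 = 19.7 m
Ratio = 11.5 / 19.7 = 0.58376
d = 30.3 * 0.58376^0.8 = 19.7 cm

19.7


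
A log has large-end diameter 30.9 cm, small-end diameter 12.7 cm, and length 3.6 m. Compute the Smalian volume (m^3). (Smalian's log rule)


Smalian: V = (A1 + A2)/2 * L,  A = pi*(D/200)^2
A1 = pi*(30.9/200)^2 = 0.074991 m^2
A2 = pi*(12.7/200)^2 = 0.012668 m^2
V = (0.074991+0.012668)/2*3.6 = 0.1578 m^3

0.1578


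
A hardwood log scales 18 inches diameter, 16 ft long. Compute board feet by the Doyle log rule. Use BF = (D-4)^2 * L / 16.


Doyle: BF = (D - 4)^2 * L / 16
Adjusted diameter = 18 - 4 = 14 in
(D-4)^2 = 14^2 = 196
BF = 196 * 16 / 16 = 196 BF

196


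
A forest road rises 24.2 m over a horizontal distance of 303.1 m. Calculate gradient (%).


Formula: Gradient = rise / run * 100
Gradient = 24.2 / 303.1 * 100 = 8.0%

8.0


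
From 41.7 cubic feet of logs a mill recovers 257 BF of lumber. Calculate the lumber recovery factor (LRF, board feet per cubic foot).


Formula: LRF = Lumber Output (BF) / Log Input (ft^3)
LRF = 257 BF / 41.7 ft^3
LRF = 6.16 BF/ft^3

6.16


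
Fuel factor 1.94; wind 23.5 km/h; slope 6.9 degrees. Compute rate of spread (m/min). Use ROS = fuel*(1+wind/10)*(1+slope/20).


Formula: ROS = fuel * (1 + wind/10) * (1 + slope/20)
Wind factor = 1 + 23.5/10 = 3.35
Slope factor = 1 + 6.9/20 = 1.345
ROS = 1.94 * 3.35 * 1.345 = 8.74 m/min

8.74


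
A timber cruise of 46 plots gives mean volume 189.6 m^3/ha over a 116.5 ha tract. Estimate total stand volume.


Formula: Total Volume = Mean Volume per ha * Total Area
Total Volume = 189.6 m^3/ha * 116.5 ha
Total Volume = 22088 m^3

22088


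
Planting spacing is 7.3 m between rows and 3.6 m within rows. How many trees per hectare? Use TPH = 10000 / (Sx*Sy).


Formula: TPH = 10000 m^2/ha / (spacing_x * spacing_y)
Area per tree = 7.3 m * 3.6 m = 26.28 m^2
TPH = 10000 / 26.28 = 381 trees/ha

381


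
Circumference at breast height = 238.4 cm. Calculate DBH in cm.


Formula: DBH = C / pi
DBH = 238.4 / pi
pi = 3.14159...
DBH = 75.9 cm

75.9


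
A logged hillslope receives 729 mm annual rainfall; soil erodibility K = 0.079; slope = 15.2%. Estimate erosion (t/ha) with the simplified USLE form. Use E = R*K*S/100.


Formula: E = R * K * S / 100  (simplified USLE)
R * K = 729 * 0.079 = 57.591
E = 57.591 * 15.2 / 100 = 8.75 t/ha

8.75


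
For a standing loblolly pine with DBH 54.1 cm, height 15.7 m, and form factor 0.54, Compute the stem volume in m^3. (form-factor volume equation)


Formula: V = pi * (DBH/200)^2 * H * ff
Radius = DBH/200 = 54.1/200 = 0.2705 m
Radius^2 = 0.2705^2 = 0.07317025 m^2
V = pi * 0.07317025 * 15.7 * 0.54
V = 1.949 m^3

1.949


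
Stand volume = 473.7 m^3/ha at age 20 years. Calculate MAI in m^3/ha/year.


Formula: MAI = Total Volume / Stand Age
MAI = 473.7 m^3/ha / 20 years
MAI = 23.69 m^3/ha/year

23.69


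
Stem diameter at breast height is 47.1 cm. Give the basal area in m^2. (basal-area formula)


Formula: BA = pi * (DBH/2)^2 / 10000  (cm^2 to m^2)
Radius = DBH/2 = 47.1/2 = 23.55 cm
BA = pi * 23.55^2 / 10000
   = 1742.3351 cm^2 / 10000
   = 0.1742 m^2

0.1742


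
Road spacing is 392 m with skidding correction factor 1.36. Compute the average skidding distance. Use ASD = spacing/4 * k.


Formula: ASD = (spacing / 4) * correction
Uncorrected distance = spacing / 4 = 392 / 4 = 98 m
ASD = 98 * 1.36 = 133 m

133


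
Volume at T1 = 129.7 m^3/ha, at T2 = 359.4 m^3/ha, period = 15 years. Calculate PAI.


Formula: PAI = (V_T2 - V_T1) / (T2 - T1)
Volume increment = 359.4 - 129.7 = 229.7 m^3/ha
PAI = 229.7 / 15 = 15.31 m^3/ha/year

15.31


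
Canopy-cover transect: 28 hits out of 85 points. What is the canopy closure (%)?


Formula: Canopy closure = covered points / total points * 100
Closure = 28 / 85 * 100
Closure = 0.3294 * 100 = 32.9%

32.9


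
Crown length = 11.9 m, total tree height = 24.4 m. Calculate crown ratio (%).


Formula: Crown Ratio = (Crown Length / Total Height) * 100
CR = (11.9 m / 24.4 m) * 100
CR = 0.4877 * 100 = 48.8%

48.8


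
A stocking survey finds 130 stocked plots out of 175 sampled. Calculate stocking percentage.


Formula: Stocking % = stocked plots / total plots * 100
Stocking = 130 / 175 * 100
Stocking = 0.7429 * 100 = 74.3%

74.3


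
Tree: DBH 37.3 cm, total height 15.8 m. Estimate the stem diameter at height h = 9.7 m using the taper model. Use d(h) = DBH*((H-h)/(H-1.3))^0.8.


Taper: d(h) = DBH * ((H - h) / (H - 1.3))^0.8
Numerator = H - h = 15.8 - 9.7 = 6.1 m
Denominator = H - 1.3 = 15.8 - 1.3 = 14.5 m
Ratio = 6.1 / 14.5 = 0.42069
d = 37.3 * 0.42069^0.8 = 18.7 cm

18.7


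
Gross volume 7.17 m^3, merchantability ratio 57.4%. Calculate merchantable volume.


Formula: MV = V_total * (merchantable_pct / 100)
Merchantable fraction = 57.4% / 100 = 0.574
MV = 7.17 m^3 * 0.574 = 4.116 m^3

4.116


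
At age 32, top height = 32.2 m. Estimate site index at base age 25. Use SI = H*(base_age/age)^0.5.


Formula: SI = H_dom * (base_age / age)^0.5
Age ratio = 25 / 32 = 0.78125
sqrt(age_ratio) = 0.88388
SI = 32.2 * 0.88388 = 28.5 m

28.5


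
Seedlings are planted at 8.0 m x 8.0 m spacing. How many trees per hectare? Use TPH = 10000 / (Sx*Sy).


Formula: TPH = 10000 m^2/ha / (spacing_x * spacing_y)
Area per tree = 8.0 m * 8.0 m = 64.0 m^2
TPH = 10000 / 64.0 = 156 trees/ha

156


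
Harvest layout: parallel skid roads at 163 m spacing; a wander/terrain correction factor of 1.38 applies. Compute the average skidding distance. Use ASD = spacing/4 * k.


Formula: ASD = (spacing / 4) * correction
Uncorrected distance = spacing / 4 = 163 / 4 = 40.75 m
ASD = 40.75 * 1.38 = 56 m

56


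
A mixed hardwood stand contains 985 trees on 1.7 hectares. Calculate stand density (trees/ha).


Formula: Stand Density = N_trees / Area_ha
Density = 985 trees / 1.7 ha
Density = 579 trees/ha

579


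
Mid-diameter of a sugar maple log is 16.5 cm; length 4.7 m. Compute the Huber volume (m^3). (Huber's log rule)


Huber: V = Am * L,  Am = pi*(Dm/200)^2
Am = pi*(16.5/200)^2 = 0.021382 m^2
V = 0.021382*4.7 = 0.1005 m^3

0.1005


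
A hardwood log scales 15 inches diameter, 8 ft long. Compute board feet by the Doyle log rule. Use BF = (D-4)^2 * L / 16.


Doyle: BF = (D - 4)^2 * L / 16
Adjusted diameter = 15 - 4 = 11 in
(D-4)^2 = 11^2 = 121
BF = 121 * 8 / 16 = 61 BF

61


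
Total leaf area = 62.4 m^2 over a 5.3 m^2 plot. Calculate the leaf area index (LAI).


Formula: LAI = total leaf area / ground area  (dimensionless)
LAI = 62.4 m^2 / 5.3 m^2
LAI = 11.77

11.77


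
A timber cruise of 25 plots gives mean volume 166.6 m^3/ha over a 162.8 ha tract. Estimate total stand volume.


Formula: Total Volume = Mean Volume per ha * Total Area
Total Volume = 166.6 m^3/ha * 162.8 ha
Total Volume = 27122 m^3

27122


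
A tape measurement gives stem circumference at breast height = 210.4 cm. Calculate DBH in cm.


Formula: DBH = C / pi
DBH = 210.4 / pi
pi = 3.14159...
DBH = 67.0 cm

67.0


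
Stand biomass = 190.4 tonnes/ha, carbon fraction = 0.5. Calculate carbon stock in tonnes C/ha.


Formula: Carbon Stock = Biomass * Carbon Fraction
C = 190.4 t/ha * 0.5
C = 95.2 t C/ha

95.2


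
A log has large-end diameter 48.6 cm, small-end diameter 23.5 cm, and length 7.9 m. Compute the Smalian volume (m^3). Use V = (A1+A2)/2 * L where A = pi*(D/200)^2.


Smalian: V = (A1 + A2)/2 * L,  A = pi*(D/200)^2
A1 = pi*(48.6/200)^2 = 0.185508 m^2
A2 = pi*(23.5/200)^2 = 0.043374 m^2
V = (0.185508+0.043374)/2*7.9 = 0.9041 m^3

0.9041


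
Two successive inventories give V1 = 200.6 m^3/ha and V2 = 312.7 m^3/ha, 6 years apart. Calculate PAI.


Formula: PAI = (V_T2 - V_T1) / (T2 - T1)
Volume increment = 312.7 - 200.6 = 112.1 m^3/ha
PAI = 112.1 / 6 = 18.68 m^3/ha/year

18.68


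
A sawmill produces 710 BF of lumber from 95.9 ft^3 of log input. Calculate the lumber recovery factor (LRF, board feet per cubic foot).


Formula: LRF = Lumber Output (BF) / Log Input (ft^3)
LRF = 710 BF / 95.9 ft^3
LRF = 7.4 BF/ft^3

7.4


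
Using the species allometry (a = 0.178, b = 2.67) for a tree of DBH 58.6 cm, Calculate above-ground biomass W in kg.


Formula: W = a * DBH^b  (allometric power law)
DBH^b = 58.6^2.67 = 52515.3948
W = 0.178 * 52515.3948 = 9347.7 kg

9347.7


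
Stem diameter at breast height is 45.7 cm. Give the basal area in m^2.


Formula: BA = pi * (DBH/2)^2 / 10000  (cm^2 to m^2)
Radius = DBH/2 = 45.7/2 = 22.85 cm
BA = pi * 22.85^2 / 10000
   = 1640.2962 cm^2 / 10000
   = 0.164 m^2

0.164


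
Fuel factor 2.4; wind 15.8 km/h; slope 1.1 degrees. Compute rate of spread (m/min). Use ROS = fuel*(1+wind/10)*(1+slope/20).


Formula: ROS = fuel * (1 + wind/10) * (1 + slope/20)
Wind factor = 1 + 15.8/10 = 2.58
Slope factor = 1 + 1.1/20 = 1.055
ROS = 2.4 * 2.58 * 1.055 = 6.53 m/min

6.53


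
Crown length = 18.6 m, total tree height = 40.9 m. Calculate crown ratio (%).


Formula: Crown Ratio = (Crown Length / Total Height) * 100
CR = (18.6 m / 40.9 m) * 100
CR = 0.4548 * 100 = 45.5%

45.5


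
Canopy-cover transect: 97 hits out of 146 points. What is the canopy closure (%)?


Formula: Canopy closure = covered points / total points * 100
Closure = 97 / 146 * 100
Closure = 0.6644 * 100 = 66.4%

66.4


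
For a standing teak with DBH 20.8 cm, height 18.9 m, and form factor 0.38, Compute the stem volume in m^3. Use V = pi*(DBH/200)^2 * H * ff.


Formula: V = pi * (DBH/200)^2 * H * ff
Radius = DBH/200 = 20.8/200 = 0.104 m
Radius^2 = 0.104^2 = 0.010816 m^2
V = pi * 0.010816 * 18.9 * 0.38
V = 0.244 m^3

0.244


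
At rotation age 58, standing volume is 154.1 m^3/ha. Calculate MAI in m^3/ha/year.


Formula: MAI = Total Volume / Stand Age
MAI = 154.1 m^3/ha / 58 years
MAI = 2.66 m^3/ha/year

2.66


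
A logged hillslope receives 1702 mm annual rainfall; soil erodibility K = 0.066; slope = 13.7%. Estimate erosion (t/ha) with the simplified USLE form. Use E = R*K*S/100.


Formula: E = R * K * S / 100  (simplified USLE)
R * K = 1702 * 0.066 = 112.332
E = 112.332 * 13.7 / 100 = 15.39 t/ha

15.39


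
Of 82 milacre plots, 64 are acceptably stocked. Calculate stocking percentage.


Formula: Stocking % = stocked plots / total plots * 100
Stocking = 64 / 82 * 100
Stocking = 0.7805 * 100 = 78.0%

78.0


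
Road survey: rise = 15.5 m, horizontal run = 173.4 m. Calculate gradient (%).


Formula: Gradient = rise / run * 100
Gradient = 15.5 / 173.4 * 100 = 8.9%

8.9


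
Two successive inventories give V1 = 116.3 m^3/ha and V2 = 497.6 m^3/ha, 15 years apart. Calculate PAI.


Formula: PAI = (V_T2 - V_T1) / (T2 - T1)
Volume increment = 497.6 - 116.3 = 381.3 m^3/ha
PAI = 381.3 / 15 = 25.42 m^3/ha/year

25.42


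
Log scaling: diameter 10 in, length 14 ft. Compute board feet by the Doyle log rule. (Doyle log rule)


Doyle: BF = (D - 4)^2 * L / 16
Adjusted diameter = 10 - 4 = 6 in
(D-4)^2 = 6^2 = 36
BF = 36 * 14 / 16 = 32 BF

32


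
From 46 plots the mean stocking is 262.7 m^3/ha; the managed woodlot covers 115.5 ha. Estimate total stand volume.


Formula: Total Volume = Mean Volume per ha * Total Area
Total Volume = 262.7 m^3/ha * 115.5 ha
Total Volume = 30342 m^3

30342


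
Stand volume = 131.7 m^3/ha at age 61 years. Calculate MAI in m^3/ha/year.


Formula: MAI = Total Volume / Stand Age
MAI = 131.7 m^3/ha / 61 years
MAI = 2.16 m^3/ha/year

2.16


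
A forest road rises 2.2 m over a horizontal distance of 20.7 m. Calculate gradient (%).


Formula: Gradient = rise / run * 100
Gradient = 2.2 / 20.7 * 100 = 10.6%

10.6


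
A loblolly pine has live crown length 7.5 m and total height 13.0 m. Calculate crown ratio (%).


Formula: Crown Ratio = (Crown Length / Total Height) * 100
CR = (7.5 m / 13.0 m) * 100
CR = 0.5769 * 100 = 57.7%

57.7


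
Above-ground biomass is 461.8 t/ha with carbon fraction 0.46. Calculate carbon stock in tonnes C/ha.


Formula: Carbon Stock = Biomass * Carbon Fraction
C = 461.8 t/ha * 0.46
C = 212.4 t C/ha

212.4


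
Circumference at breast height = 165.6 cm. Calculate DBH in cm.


Formula: DBH = C / pi
DBH = 165.6 / pi
pi = 3.14159...
DBH = 52.7 cm

52.7


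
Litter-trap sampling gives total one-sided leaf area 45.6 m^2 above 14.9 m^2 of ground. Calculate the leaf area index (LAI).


Formula: LAI = total leaf area / ground area  (dimensionless)
LAI = 45.6 m^2 / 14.9 m^2
LAI = 3.06

3.06


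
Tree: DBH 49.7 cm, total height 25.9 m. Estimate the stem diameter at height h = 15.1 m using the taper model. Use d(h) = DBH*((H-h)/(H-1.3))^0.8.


Taper: d(h) = DBH * ((H - h) / (H - 1.3))^0.8
Numerator = H - h = 25.9 - 15.1 = 10.8 m
Denominator = H - 1.3 = 25.9 - 1.3 = 24.6 m
Ratio = 10.8 / 24.6 = 0.43902
d = 49.7 * 0.43902^0.8 = 25.7 cm

25.7


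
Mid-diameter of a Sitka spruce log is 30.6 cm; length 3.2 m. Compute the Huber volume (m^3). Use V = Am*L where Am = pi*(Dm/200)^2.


Huber: V = Am * L,  Am = pi*(Dm/200)^2
Am = pi*(30.6/200)^2 = 0.073542 m^2
V = 0.073542*3.2 = 0.2353 m^3

0.2353


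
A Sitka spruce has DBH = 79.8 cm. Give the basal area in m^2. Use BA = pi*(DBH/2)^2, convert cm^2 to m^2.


Formula: BA = pi * (DBH/2)^2 / 10000  (cm^2 to m^2)
Radius = DBH/2 = 79.8/2 = 39.9 cm
BA = pi * 39.9^2 / 10000
   = 5001.4469 cm^2 / 10000
   = 0.5001 m^2

0.5001


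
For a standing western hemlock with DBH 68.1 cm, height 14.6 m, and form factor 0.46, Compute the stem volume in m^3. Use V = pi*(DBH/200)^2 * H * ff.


Formula: V = pi * (DBH/200)^2 * H * ff
Radius = DBH/200 = 68.1/200 = 0.3405 m
Radius^2 = 0.3405^2 = 0.11594025 m^2
V = pi * 0.11594025 * 14.6 * 0.46
V = 2.446 m^3

2.446


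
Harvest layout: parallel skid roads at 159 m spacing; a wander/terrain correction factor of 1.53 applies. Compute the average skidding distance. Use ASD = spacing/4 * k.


Formula: ASD = (spacing / 4) * correction
Uncorrected distance = spacing / 4 = 159 / 4 = 39.75 m
ASD = 39.75 * 1.53 = 61 m

61


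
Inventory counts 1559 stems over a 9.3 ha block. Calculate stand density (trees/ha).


Formula: Stand Density = N_trees / Area_ha
Density = 1559 trees / 9.3 ha
Density = 168 trees/ha

168


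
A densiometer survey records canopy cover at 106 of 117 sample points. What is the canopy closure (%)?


Formula: Canopy closure = covered points / total points * 100
Closure = 106 / 117 * 100
Closure = 0.906 * 100 = 90.6%

90.6


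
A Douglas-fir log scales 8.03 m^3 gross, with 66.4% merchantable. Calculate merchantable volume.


Formula: MV = V_total * (merchantable_pct / 100)
Merchantable fraction = 66.4% / 100 = 0.664
MV = 8.03 m^3 * 0.664 = 5.332 m^3

5.332


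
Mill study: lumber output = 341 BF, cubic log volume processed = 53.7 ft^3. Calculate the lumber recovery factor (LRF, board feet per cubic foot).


Formula: LRF = Lumber Output (BF) / Log Input (ft^3)
LRF = 341 BF / 53.7 ft^3
LRF = 6.35 BF/ft^3

6.35


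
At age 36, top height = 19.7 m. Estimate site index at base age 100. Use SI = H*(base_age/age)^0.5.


Formula: SI = H_dom * (base_age / age)^0.5
Age ratio = 100 / 36 = 2.77778
sqrt(age_ratio) = 1.66667
SI = 19.7 * 1.66667 = 32.8 m

32.8
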